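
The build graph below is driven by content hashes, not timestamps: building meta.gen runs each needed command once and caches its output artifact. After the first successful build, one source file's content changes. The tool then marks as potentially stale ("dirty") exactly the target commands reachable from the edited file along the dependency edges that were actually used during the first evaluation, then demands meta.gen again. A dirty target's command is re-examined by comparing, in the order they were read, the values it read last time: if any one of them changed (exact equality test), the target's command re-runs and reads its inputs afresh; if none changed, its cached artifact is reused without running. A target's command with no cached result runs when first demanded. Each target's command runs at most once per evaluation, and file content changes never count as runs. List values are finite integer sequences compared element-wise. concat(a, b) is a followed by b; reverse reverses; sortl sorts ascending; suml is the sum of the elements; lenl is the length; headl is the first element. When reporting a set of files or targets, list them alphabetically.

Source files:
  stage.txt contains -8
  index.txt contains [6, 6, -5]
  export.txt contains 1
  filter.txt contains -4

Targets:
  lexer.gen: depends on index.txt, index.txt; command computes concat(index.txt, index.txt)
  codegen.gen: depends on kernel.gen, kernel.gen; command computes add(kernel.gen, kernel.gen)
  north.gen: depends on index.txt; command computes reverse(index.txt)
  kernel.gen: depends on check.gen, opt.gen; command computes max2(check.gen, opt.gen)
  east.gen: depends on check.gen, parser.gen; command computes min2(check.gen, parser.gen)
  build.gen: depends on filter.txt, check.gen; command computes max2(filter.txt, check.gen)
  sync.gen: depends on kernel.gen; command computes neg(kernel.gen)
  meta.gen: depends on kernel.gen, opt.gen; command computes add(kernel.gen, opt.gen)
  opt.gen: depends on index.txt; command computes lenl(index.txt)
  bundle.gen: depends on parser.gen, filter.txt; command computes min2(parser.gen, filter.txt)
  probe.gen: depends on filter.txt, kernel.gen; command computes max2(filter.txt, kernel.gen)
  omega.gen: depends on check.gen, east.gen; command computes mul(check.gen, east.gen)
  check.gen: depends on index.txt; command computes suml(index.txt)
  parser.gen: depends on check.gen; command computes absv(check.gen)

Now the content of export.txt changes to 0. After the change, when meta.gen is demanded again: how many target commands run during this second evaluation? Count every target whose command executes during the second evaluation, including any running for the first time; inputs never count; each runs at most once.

Initial pass — values computed on the first demand:
  check.gen = suml([6, 6, -5]) = 7
  opt.gen = lenl([6, 6, -5]) = 3
  kernel.gen = max2(7, 3) = 7
  meta.gen = add(7, 3) = 10

Second demand — change propagation:
  no demanded computation ever read export.txt, so the edit dirties nothing and nothing runs.

The important point: nothing the output needs ever reads export.txt, so the edit is invisible to it.

Run set: none (0 run).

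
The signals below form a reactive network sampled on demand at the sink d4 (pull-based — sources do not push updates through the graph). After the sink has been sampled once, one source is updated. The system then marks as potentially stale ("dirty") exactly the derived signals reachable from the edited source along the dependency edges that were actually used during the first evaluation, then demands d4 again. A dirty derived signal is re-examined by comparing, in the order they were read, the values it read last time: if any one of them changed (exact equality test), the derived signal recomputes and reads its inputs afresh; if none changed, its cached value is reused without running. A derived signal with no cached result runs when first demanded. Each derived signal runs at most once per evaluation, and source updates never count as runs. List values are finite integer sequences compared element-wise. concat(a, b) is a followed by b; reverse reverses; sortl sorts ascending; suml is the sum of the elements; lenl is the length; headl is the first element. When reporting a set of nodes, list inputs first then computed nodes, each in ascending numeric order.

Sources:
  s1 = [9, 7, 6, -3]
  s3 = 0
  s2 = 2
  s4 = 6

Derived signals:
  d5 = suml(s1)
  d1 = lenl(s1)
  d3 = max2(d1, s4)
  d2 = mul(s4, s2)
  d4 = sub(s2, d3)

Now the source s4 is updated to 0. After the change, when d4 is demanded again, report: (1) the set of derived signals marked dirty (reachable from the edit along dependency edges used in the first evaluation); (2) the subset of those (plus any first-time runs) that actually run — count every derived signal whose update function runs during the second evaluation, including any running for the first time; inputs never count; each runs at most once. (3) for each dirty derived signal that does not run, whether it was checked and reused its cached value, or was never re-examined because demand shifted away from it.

Initial pass — values computed on the first demand:
  d1 = lenl([9, 7, 6, -3]) = 4
  d3 = max2(4, 6) = 6
  d4 = sub(2, 6) = -4

Second demand — change propagation:
  d3: re-runs because s4 6->0; new result 4.
  d4: re-runs because d3 6->4; new result -2.

Dirty set: d3, d4.
Run set: d3, d4 (2 run).
All dirty derived signals ended up running.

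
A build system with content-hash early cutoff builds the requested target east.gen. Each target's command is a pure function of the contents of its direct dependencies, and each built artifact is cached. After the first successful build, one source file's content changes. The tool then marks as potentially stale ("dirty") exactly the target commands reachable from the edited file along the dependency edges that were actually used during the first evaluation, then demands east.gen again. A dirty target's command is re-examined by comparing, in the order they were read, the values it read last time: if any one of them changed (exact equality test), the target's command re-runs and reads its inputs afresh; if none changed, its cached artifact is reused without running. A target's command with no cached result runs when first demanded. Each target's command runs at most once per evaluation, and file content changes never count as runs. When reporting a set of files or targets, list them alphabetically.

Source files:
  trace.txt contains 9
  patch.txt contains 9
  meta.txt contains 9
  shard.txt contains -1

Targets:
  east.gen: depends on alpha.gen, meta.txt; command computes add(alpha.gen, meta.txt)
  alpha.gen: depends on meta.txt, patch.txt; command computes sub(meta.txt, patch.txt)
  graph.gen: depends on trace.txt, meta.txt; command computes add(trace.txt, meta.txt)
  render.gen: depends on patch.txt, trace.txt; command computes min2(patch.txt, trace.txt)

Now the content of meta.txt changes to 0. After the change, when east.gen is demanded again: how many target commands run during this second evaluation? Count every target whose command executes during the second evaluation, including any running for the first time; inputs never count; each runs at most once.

First evaluation (everything demanded from the output):
  alpha.gen = sub(9, 9) = 0
  east.gen = add(0, 9) = 9

Propagation after the edit:
  alpha.gen: runs — meta.txt 9->0; result -9.
  east.gen: runs — alpha.gen 0->-9; meta.txt 9->0; result -9.

Target commands that run: alpha.gen, east.gen — 2 in total.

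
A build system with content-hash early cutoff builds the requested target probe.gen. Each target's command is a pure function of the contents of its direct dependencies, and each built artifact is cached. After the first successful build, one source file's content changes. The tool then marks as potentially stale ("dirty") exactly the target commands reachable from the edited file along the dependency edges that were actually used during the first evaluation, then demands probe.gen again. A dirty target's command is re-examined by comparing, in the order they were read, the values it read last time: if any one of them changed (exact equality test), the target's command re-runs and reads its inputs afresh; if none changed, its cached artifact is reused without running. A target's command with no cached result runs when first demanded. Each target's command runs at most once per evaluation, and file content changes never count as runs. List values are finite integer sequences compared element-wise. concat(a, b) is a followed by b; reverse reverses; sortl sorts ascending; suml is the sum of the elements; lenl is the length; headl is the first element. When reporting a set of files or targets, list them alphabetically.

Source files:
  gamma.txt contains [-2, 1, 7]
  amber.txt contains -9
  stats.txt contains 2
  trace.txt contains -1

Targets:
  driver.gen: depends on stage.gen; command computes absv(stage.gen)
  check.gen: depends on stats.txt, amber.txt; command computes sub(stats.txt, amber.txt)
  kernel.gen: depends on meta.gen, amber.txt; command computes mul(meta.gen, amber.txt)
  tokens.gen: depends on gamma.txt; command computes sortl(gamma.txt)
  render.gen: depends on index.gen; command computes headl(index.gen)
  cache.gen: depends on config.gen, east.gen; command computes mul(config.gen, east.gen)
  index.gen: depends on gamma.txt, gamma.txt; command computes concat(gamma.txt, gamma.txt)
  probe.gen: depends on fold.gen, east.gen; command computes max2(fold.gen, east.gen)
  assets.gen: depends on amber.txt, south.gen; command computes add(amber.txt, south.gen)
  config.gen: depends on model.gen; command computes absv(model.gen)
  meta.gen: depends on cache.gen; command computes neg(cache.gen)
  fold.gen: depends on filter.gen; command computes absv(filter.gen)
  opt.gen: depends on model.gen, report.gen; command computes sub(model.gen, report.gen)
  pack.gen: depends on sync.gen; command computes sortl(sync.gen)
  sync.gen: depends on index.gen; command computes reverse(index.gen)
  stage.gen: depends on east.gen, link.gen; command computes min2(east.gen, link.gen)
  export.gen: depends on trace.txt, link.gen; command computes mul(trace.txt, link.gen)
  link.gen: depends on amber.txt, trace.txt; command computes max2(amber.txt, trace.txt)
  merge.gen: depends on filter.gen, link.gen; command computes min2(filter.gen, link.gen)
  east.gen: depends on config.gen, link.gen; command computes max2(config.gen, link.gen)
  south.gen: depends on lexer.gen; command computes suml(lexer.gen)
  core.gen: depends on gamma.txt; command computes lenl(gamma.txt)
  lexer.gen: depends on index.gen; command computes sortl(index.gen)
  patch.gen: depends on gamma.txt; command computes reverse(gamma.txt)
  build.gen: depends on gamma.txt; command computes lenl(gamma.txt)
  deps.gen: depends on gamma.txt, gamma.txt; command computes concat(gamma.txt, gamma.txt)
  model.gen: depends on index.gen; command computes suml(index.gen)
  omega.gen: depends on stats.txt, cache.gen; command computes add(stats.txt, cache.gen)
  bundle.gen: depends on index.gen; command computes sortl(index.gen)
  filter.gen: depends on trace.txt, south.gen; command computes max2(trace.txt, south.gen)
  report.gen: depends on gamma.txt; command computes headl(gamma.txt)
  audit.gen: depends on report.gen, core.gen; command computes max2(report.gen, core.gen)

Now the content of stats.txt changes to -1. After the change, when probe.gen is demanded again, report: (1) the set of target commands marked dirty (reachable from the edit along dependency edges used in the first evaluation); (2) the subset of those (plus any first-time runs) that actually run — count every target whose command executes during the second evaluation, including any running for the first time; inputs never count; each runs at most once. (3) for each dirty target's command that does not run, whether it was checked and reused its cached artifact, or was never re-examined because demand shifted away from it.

Marked dirty: none.
Target commands that run: none — 0 in total.
Every dirty target's command ran.
Key observation: stats.txt is never demanded by the output, so the edit triggers no recomputation at all.

First evaluation (everything demanded from the output):
  index.gen = concat([-2, 1, 7], [-2, 1, 7]) = [-2, 1, 7, -2, 1, 7]
  lexer.gen = sortl([-2, 1, 7, -2, 1, 7]) = [-2, -2, 1, 1, 7, 7]
  link.gen = max2(-9, -1) = -1
  model.gen = suml([-2, 1, 7, -2, 1, 7]) = 12
  config.gen = absv(12) = 12
  east.gen = max2(12, -1) = 12
  south.gen = suml([-2, -2, 1, 1, 7, 7]) = 12
  filter.gen = max2(-1, 12) = 12
  fold.gen = absv(12) = 12
  probe.gen = max2(12, 12) = 12

Propagation after the edit:
  stats.txt feeds no computation that the output demands — nothing is marked dirty and nothing runs.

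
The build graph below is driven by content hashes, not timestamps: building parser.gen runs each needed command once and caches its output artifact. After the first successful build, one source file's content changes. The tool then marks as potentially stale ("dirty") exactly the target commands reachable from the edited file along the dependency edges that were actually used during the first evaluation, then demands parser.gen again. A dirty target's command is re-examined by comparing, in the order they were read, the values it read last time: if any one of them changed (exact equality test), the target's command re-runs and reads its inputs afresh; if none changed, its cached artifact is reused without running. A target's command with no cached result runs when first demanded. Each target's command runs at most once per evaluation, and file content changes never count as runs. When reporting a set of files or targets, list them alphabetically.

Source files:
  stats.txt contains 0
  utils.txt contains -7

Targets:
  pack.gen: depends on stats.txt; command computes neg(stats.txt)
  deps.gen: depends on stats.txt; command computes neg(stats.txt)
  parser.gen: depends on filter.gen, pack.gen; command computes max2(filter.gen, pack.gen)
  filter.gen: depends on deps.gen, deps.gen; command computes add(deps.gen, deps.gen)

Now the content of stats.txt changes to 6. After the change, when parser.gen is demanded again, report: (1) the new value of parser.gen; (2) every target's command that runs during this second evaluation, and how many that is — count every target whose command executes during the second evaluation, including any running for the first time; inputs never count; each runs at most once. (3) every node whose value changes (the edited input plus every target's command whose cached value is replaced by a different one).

parser.gen now evaluates to -6.
Run set: deps.gen, filter.gen, pack.gen, parser.gen (4 run).
Changed values: deps.gen, filter.gen, pack.gen, parser.gen, stats.txt.

Initial pass — values computed on the first demand:
  deps.gen = neg(0) = 0
  filter.gen = add(0, 0) = 0
  pack.gen = neg(0) = 0
  parser.gen = max2(0, 0) = 0

Second demand — change propagation:
  deps.gen: re-runs because stats.txt 0->6; new result -6.
  filter.gen: re-runs because deps.gen 0->-6; deps.gen 0->-6; new result -12.
  pack.gen: re-runs because stats.txt 0->6; new result -6.
  parser.gen: re-runs because filter.gen 0->-12; pack.gen 0->-6; new result -6.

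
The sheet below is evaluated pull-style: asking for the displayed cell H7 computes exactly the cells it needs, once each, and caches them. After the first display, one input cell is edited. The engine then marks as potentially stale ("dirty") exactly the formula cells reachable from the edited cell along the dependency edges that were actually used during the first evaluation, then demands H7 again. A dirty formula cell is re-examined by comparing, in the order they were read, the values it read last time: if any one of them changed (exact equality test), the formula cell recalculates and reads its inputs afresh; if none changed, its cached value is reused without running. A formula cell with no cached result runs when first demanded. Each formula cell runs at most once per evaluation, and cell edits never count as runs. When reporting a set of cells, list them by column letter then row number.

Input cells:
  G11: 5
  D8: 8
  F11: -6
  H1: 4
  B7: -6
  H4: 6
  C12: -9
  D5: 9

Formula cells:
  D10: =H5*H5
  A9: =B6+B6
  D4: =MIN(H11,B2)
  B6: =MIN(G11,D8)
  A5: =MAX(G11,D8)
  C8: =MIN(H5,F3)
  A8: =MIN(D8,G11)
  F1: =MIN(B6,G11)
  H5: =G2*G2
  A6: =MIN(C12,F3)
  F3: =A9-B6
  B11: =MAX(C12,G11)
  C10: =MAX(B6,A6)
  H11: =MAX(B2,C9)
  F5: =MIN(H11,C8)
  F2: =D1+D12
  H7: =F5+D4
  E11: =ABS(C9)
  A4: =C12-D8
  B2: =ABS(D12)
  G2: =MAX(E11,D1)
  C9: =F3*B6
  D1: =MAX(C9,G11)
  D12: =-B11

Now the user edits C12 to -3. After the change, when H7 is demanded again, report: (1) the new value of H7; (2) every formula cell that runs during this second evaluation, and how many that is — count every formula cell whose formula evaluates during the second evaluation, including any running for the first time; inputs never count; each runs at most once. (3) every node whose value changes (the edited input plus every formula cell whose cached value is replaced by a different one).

Demanding H7 again yields 10.
1 formula cells run: B11.
The nodes whose values change: C12.
Note the absorption at B11: it re-runs yet its value is the same, leaving the output's value untouched.

First demand of the output computes:
  B6 = MIN(5, 8) = 5
  A9 = 5 + 5 = 10
  B11 = MAX(-9, 5) = 5
  D12 = -(5) = -5
  B2 = ABS(-5) = 5
  F3 = 10 - 5 = 5
  C9 = 5 * 5 = 25
  D1 = MAX(25, 5) = 25
  E11 = ABS(25) = 25
  G2 = MAX(25, 25) = 25
  H5 = 25 * 25 = 625
  C8 = MIN(625, 5) = 5
  H11 = MAX(5, 25) = 25
  D4 = MIN(25, 5) = 5
  F5 = MIN(25, 5) = 5
  H7 = 5 + 5 = 10

After the edit, cleaning proceeds:
  B11: a read changed (C12 -9->-3) — executes, giving 5 — identical to its old value.
  D12: dirty, but its reads are unchanged (B11 unchanged); cached -5 stands.
  B2: dirty, but its reads are unchanged (D12 unchanged); cached 5 stands.
  H11: dirty, but its reads are unchanged (B2 unchanged, C9 unchanged); cached 25 stands.
  D4: dirty, but its reads are unchanged (H11 unchanged, B2 unchanged); cached 5 stands.
  F5: dirty, but its reads are unchanged (H11 unchanged, C8 unchanged); cached 5 stands.
  H7: dirty, but its reads are unchanged (F5 unchanged, D4 unchanged); cached 10 stands.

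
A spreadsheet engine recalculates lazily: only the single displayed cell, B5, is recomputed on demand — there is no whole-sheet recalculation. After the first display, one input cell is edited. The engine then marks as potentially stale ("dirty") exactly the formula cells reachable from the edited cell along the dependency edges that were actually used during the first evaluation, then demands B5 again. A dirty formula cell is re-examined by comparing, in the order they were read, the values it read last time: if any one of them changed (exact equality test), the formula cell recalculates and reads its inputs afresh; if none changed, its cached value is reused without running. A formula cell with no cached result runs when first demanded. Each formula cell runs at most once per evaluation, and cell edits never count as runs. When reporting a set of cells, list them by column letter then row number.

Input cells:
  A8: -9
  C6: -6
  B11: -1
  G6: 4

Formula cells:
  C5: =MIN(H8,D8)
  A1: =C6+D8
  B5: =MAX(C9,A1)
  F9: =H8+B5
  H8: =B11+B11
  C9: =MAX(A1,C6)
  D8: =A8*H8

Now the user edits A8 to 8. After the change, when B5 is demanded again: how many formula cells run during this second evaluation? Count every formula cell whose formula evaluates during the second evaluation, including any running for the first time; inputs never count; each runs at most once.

Formula cells that run: A1, B5, C9, D8 — 4 in total.

First evaluation (everything demanded from the output):
  H8 = -1 + -1 = -2
  D8 = -9 * -2 = 18
  A1 = -6 + 18 = 12
  C9 = MAX(12, -6) = 12
  B5 = MAX(12, 12) = 12

Propagation after the edit:
  D8: runs — A8 -9->8; result -16.
  A1: runs — D8 18->-16; result -22.
  C9: runs — A1 12->-22; result -6.
  B5: runs — C9 12->-6; A1 12->-22; result -6.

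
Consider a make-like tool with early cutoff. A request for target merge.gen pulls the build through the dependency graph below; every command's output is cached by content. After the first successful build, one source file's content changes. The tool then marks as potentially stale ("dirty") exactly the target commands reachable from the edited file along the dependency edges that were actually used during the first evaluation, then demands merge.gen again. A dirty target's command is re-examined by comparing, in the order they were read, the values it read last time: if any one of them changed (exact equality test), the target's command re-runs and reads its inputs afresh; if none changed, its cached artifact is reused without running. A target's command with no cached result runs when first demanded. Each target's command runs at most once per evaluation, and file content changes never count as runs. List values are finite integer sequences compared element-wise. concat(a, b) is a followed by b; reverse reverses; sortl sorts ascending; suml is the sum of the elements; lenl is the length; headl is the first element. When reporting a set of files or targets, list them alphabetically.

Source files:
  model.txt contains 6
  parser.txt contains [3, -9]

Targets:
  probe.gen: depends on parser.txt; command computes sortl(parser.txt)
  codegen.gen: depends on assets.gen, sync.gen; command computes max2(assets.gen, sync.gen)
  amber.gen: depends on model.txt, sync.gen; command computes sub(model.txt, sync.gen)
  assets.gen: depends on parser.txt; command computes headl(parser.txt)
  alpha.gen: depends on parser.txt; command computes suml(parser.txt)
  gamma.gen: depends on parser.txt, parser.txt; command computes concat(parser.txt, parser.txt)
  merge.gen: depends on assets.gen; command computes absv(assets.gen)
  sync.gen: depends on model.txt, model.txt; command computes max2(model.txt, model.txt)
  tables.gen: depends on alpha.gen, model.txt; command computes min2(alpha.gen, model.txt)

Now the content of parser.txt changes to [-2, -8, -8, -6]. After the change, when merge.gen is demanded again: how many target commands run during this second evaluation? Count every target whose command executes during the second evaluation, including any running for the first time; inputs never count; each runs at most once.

2 target commands run: assets.gen, merge.gen.

First demand of the output computes:
  assets.gen = headl([3, -9]) = 3
  merge.gen = absv(3) = 3

After the edit, cleaning proceeds:
  assets.gen: a read changed (parser.txt [3, -9]->[-2, -8, -8, -6]) — executes, giving -2.
  merge.gen: a read changed (assets.gen 3->-2) — executes, giving 2.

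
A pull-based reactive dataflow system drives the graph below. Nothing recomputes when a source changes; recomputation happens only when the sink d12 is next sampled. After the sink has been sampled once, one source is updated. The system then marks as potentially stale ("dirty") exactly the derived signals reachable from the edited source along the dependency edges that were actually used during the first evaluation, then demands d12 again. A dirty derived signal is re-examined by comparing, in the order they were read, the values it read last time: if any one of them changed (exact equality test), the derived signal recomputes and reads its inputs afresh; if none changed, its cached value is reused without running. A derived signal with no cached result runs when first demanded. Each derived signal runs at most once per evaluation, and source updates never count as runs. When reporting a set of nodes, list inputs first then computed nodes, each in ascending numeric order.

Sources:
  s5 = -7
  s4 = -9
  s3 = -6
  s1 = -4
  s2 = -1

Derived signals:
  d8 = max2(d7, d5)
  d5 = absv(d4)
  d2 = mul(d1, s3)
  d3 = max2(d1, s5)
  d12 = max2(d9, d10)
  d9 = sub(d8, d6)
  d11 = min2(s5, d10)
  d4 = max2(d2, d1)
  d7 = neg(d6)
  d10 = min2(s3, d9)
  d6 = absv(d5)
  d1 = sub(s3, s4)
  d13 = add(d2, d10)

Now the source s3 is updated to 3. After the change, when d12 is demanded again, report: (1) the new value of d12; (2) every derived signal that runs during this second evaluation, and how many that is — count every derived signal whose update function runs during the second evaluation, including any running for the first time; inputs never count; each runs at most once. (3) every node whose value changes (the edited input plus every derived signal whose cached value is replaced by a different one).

New value of d12: 0.
Derived signals that run: d1, d2, d4, d5, d6, d7, d8, d9, d10, d12 — 10 in total.
Values that change: s3, d1, d2, d4, d5, d6, d7, d8, d10.

First evaluation (everything demanded from the output):
  d1 = sub(-6, -9) = 3
  d2 = mul(3, -6) = -18
  d4 = max2(-18, 3) = 3
  d5 = absv(3) = 3
  d6 = absv(3) = 3
  d7 = neg(3) = -3
  d8 = max2(-3, 3) = 3
  d9 = sub(3, 3) = 0
  d10 = min2(-6, 0) = -6
  d12 = max2(0, -6) = 0

Propagation after the edit:
  d1: runs — s3 -6->3; result 12.
  d2: runs — d1 3->12; s3 -6->3; result 36.
  d4: runs — d2 -18->36; d1 3->12; result 36.
  d5: runs — d4 3->36; result 36.
  d6: runs — d5 3->36; result 36.
  d7: runs — d6 3->36; result -36.
  d8: runs — d7 -3->-36; d5 3->36; result 36.
  d9: runs — d8 3->36; d6 3->36; result 0 (same value as before).
  d10: runs — s3 -6->3; result 0.
  d12: runs — d10 -6->0; result 0 (same value as before).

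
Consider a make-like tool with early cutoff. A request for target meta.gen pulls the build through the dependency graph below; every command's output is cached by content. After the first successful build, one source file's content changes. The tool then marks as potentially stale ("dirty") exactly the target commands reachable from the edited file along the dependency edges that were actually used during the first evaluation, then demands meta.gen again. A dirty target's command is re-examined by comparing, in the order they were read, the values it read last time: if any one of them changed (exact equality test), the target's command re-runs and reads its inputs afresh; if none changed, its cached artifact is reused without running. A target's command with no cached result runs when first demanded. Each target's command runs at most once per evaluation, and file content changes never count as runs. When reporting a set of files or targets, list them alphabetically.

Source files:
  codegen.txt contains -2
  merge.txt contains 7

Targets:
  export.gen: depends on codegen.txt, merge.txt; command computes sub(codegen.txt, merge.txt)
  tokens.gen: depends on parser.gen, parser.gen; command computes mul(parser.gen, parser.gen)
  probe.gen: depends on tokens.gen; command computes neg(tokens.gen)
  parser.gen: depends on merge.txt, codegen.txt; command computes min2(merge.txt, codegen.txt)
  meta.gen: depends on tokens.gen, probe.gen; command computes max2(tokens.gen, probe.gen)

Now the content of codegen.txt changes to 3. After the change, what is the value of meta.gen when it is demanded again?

First demand of the output computes:
  parser.gen = min2(7, -2) = -2
  tokens.gen = mul(-2, -2) = 4
  probe.gen = neg(4) = -4
  meta.gen = max2(4, -4) = 4

After the edit, cleaning proceeds:
  parser.gen: a read changed (codegen.txt -2->3) — executes, giving 3.
  tokens.gen: a read changed (parser.gen -2->3; parser.gen -2->3) — executes, giving 9.
  probe.gen: a read changed (tokens.gen 4->9) — executes, giving -9.
  meta.gen: a read changed (tokens.gen 4->9; probe.gen -4->-9) — executes, giving 9.

Demanding meta.gen again yields 9.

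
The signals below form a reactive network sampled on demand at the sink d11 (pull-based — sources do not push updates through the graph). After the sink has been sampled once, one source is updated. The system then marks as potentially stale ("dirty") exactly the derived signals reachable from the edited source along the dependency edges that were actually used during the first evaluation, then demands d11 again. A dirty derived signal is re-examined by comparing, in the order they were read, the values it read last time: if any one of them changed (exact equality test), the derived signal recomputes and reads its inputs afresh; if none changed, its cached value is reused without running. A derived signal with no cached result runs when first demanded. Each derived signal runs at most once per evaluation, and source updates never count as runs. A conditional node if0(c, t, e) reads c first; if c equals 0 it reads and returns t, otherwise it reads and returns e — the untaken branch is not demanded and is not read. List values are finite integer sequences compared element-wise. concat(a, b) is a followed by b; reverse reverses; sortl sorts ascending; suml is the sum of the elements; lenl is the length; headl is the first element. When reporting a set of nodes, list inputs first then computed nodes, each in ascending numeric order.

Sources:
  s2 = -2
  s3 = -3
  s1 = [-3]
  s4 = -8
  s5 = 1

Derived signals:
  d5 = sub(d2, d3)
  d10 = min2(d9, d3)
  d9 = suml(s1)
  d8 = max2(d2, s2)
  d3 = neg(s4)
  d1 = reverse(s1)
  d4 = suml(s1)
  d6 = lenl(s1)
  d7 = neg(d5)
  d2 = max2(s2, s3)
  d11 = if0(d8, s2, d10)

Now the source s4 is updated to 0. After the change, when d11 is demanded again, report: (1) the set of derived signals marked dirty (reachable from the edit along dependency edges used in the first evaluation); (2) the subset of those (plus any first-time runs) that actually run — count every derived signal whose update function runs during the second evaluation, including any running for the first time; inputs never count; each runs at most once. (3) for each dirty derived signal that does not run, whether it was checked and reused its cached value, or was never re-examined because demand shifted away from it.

Initial pass — values computed on the first demand:
  d2 = max2(-2, -3) = -2
  d3 = neg(-8) = 8
  d8 = max2(-2, -2) = -2
  d9 = suml([-3]) = -3
  d10 = min2(-3, 8) = -3
  d11 = if0(d8=-2 -> else branch d10) = -3

Second demand — change propagation:
  d3: re-runs because s4 -8->0; new result 0.
  d10: re-runs because d3 8->0; new result -3 (unchanged).
  d11: re-examined; everything it read last time is the same (d8 unchanged, d10 unchanged) — cache -3 kept, no run.

The important point: d10 recomputes to an identical value, and the output ends up unchanged.

Dirty set: d3, d10, d11.
Run set: d3, d10 (2 run).
Re-examined without running (cache reused): d11.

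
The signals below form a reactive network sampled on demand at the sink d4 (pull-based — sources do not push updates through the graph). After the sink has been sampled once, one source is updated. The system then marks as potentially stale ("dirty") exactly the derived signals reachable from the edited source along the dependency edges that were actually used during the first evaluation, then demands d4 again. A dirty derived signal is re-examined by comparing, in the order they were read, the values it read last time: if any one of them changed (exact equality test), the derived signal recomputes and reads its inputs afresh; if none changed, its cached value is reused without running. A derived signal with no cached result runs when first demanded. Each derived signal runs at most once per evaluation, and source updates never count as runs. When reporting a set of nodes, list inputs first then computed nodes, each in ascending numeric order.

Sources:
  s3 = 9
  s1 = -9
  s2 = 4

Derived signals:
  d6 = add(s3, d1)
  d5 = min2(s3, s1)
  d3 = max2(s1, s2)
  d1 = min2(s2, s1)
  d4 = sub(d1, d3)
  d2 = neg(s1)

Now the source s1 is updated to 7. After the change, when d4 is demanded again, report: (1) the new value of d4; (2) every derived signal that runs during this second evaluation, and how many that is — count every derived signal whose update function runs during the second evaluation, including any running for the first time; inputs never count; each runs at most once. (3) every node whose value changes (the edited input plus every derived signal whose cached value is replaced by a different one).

d4 now evaluates to -3.
Run set: d1, d3, d4 (3 run).
Changed values: s1, d1, d3, d4.

Initial pass — values computed on the first demand:
  d1 = min2(4, -9) = -9
  d3 = max2(-9, 4) = 4
  d4 = sub(-9, 4) = -13

Second demand — change propagation:
  d1: re-runs because s1 -9->7; new result 4.
  d3: re-runs because s1 -9->7; new result 7.
  d4: re-runs because d1 -9->4; d3 4->7; new result -3.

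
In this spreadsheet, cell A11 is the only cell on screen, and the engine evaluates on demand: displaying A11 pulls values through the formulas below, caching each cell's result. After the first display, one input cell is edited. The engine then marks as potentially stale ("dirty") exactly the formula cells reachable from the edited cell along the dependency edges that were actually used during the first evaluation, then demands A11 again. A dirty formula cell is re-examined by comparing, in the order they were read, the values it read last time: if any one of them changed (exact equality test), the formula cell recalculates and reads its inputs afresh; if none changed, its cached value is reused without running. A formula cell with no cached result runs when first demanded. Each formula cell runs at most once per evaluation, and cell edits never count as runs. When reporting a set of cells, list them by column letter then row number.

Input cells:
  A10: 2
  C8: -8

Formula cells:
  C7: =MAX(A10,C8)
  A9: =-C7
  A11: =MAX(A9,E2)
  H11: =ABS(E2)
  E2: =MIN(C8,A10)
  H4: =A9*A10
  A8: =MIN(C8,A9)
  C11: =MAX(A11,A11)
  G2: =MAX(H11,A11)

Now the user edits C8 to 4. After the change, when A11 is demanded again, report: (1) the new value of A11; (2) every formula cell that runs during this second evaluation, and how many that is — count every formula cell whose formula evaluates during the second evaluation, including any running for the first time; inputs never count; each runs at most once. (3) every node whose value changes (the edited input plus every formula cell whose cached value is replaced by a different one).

A11 now evaluates to 2.
Run set: A9, A11, C7, E2 (4 run).
Changed values: A9, A11, C7, C8, E2.

Initial pass — values computed on the first demand:
  C7 = MAX(2, -8) = 2
  A9 = -(2) = -2
  E2 = MIN(-8, 2) = -8
  A11 = MAX(-2, -8) = -2

Second demand — change propagation:
  C7: re-runs because C8 -8->4; new result 4.
  A9: re-runs because C7 2->4; new result -4.
  E2: re-runs because C8 -8->4; new result 2.
  A11: re-runs because A9 -2->-4; E2 -8->2; new result 2.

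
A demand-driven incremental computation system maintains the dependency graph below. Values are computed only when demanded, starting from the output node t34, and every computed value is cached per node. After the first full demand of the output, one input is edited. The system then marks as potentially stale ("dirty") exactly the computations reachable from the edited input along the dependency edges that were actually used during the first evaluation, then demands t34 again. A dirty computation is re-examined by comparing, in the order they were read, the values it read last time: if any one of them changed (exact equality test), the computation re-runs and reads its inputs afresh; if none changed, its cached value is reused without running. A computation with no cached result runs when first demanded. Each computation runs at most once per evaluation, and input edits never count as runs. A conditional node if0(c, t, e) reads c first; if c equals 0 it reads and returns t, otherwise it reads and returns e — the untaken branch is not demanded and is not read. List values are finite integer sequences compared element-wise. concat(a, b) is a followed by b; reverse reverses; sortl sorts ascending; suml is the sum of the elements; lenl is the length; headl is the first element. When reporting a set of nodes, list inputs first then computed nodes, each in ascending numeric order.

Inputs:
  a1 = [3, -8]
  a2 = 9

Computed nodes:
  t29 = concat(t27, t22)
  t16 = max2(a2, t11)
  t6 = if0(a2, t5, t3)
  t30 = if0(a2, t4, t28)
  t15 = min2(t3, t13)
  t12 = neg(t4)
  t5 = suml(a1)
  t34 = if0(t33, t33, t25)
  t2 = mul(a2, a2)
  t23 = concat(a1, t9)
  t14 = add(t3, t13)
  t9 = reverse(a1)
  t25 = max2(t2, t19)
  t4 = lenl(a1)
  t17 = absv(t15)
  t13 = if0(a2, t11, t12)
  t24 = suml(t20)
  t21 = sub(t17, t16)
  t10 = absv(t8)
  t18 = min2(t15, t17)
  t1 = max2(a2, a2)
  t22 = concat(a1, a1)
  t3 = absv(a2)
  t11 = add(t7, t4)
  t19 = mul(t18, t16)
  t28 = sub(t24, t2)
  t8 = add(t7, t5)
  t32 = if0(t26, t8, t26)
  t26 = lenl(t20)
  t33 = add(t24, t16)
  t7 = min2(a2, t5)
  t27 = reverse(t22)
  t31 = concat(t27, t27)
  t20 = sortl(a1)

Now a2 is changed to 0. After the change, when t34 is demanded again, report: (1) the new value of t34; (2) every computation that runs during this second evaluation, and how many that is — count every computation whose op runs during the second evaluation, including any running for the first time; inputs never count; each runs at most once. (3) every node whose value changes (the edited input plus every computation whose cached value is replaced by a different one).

New value of t34: 0.
Computations that run: t2, t3, t7, t13, t15, t16, t17, t18, t19, t25, t33, t34 — 12 in total.
Values that change: a2, t2, t3, t13, t15, t16, t17, t18, t19, t25, t33, t34.
Key observation: the cutoff stops propagation at t11 — its inputs' values are unchanged, so it reuses its cache.

First evaluation (everything demanded from the output):
  t2 = mul(9, 9) = 81
  t3 = absv(9) = 9
  t4 = lenl([3, -8]) = 2
  t5 = suml([3, -8]) = -5
  t7 = min2(9, -5) = -5
  t11 = add(-5, 2) = -3
  t12 = neg(2) = -2
  t13 = if0(a2=9 -> else branch t12) = -2
  t15 = min2(9, -2) = -2
  t16 = max2(9, -3) = 9
  t17 = absv(-2) = 2
  t18 = min2(-2, 2) = -2
  t19 = mul(-2, 9) = -18
  t20 = sortl([3, -8]) = [-8, 3]
  t24 = suml([-8, 3]) = -5
  t25 = max2(81, -18) = 81
  t33 = add(-5, 9) = 4
  t34 = if0(t33=4 -> else branch t25) = 81

Propagation after the edit:
  t2: runs — a2 9->0; a2 9->0; result 0.
  t3: runs — a2 9->0; result 0.
  t7: runs — a2 9->0; result -5 (same value as before).
  t11: checked — values it read are unchanged (t7 unchanged, t4 unchanged); reused cached -3 without running.
  t13: runs — a2 9->0; result -3.
  t15: runs — t3 9->0; t13 -2->-3; result -3.
  t16: runs — a2 9->0; result 0.
  t17: runs — t15 -2->-3; result 3.
  t18: runs — t15 -2->-3; t17 2->3; result -3.
  t19: runs — t18 -2->-3; t16 9->0; result 0.
  t25: runs — t2 81->0; t19 -18->0; result 0.
  t33: runs — t16 9->0; result -5.
  t34: runs — t33 4->-5; t25 81->0; result 0.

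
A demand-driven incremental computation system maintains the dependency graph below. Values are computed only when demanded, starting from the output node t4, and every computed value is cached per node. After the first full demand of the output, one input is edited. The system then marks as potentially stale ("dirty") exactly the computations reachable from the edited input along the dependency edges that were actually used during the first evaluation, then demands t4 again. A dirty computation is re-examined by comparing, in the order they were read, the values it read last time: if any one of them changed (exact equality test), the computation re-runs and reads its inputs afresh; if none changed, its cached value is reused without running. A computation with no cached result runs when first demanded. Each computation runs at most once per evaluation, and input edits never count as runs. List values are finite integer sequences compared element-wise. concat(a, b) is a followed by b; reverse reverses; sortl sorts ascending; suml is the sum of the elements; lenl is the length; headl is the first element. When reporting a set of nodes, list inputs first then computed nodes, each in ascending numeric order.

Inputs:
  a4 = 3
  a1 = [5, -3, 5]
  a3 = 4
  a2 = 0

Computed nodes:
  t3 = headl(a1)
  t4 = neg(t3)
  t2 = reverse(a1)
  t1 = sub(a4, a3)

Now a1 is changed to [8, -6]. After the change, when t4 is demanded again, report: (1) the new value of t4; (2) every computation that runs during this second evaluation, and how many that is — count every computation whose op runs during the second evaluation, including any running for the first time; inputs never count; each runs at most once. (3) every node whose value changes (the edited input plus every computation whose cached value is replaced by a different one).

First evaluation (everything demanded from the output):
  t3 = headl([5, -3, 5]) = 5
  t4 = neg(5) = -5

Propagation after the edit:
  t3: runs — a1 [5, -3, 5]->[8, -6]; result 8.
  t4: runs — t3 5->8; result -8.

New value of t4: -8.
Computations that run: t3, t4 — 2 in total.
Values that change: a1, t3, t4.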